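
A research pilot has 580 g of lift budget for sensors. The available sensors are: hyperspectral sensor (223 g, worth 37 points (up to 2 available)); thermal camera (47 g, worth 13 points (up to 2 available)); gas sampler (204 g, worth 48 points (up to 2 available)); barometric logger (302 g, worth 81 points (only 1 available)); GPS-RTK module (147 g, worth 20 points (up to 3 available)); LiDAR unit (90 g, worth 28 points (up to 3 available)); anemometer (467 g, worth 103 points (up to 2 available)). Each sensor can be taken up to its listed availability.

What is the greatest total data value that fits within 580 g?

A density-first pass picks 2×thermal camera + gas sampler + 3×LiDAR unit — 158 at 568 g.
Dropping 2×thermal camera and gas sampler frees 298 g; slotting in barometric logger (302 g) lifts the total to 165 at 572 g.
No other feasible combination exceeds 165.

165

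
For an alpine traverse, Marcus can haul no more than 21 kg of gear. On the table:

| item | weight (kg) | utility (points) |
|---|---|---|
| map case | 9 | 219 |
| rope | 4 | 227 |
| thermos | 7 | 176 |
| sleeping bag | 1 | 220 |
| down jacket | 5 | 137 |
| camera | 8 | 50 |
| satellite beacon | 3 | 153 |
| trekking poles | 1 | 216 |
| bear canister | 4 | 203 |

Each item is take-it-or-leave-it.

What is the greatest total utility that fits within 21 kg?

The ratio heuristic lands on rope + sleeping bag + down jacket + satellite beacon + trekking poles + bear canister (1156) but leaves 3 kg idle.
Replace down jacket with thermos: the trade gains 39 net, giving 1195 at 20 kg.
No other feasible combination exceeds 1195.

1195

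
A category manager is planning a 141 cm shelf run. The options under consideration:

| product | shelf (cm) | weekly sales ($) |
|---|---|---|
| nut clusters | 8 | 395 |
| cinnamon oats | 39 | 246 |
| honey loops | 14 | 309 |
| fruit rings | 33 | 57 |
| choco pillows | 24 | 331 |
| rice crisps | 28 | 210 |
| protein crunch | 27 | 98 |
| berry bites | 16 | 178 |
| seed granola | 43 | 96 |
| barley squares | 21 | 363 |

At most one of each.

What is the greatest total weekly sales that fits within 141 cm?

1884

The ratio ordering already packs tightly: nut clusters + honey loops + choco pillows + rice crisps + protein crunch + berry bites + barley squares, 138 cm, 1884.
Next best is nut clusters + cinnamon oats + honey loops + choco pillows + rice crisps + barley squares at 1854 (134 cm) — short by 30.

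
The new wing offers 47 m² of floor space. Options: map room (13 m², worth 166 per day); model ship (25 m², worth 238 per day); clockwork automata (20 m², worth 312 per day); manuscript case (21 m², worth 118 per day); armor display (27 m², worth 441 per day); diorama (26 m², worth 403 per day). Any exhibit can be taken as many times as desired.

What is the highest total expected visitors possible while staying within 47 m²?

753

By expected visitors per m²: armor display 16.33, clockwork automata 15.60, diorama 15.50, map room 12.77 lead.
Clockwork automata + armor display uses 47 of the 47 m² and totals 753.
Nothing else within 47 m² beats 753.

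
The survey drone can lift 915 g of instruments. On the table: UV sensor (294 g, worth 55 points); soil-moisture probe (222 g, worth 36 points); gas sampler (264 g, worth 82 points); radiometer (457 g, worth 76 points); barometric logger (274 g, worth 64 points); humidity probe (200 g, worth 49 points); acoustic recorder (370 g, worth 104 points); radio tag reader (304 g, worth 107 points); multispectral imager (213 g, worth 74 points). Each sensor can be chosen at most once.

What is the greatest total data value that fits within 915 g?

Filling by ratio: gas sampler + radio tag reader + multispectral imager for 263, with 134 g left unused.
Dropping gas sampler frees 264 g; slotting in acoustic recorder (370 g) lifts the total to 285 at 887 g.
The spare 28 g is too small for any remaining sensor, and no exchange beats 285.

285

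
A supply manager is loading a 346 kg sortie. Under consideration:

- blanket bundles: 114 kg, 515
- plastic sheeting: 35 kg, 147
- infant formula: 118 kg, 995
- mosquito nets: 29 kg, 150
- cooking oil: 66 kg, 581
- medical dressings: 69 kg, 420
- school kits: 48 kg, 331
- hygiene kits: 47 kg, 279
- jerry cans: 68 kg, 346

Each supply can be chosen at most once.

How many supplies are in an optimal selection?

6

Optimal total is 2483.
For example plastic sheeting + infant formula + mosquito nets + cooking oil + school kits + hygiene kits achieves it, using 343 kg.
All optima have 6 supplies.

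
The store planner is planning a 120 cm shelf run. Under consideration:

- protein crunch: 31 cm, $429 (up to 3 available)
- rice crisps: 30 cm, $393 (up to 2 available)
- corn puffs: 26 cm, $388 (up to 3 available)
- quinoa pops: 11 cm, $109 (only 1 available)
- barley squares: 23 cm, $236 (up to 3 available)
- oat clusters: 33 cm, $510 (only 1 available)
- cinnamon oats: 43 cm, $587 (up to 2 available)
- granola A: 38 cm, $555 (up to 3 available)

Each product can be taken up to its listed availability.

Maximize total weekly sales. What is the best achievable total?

Density check — oat clusters 15.45, corn puffs 14.92, granola A 14.61 are the best per cm.
Greedy by ratio would take 3×corn puffs + oat clusters: 111 cm used, total 1674.
Replace 3×corn puffs with quinoa pops + 2×granola A: the trade gains 55 net, giving 1729 at 120 cm.
Nothing else within 120 cm beats 1729.

1729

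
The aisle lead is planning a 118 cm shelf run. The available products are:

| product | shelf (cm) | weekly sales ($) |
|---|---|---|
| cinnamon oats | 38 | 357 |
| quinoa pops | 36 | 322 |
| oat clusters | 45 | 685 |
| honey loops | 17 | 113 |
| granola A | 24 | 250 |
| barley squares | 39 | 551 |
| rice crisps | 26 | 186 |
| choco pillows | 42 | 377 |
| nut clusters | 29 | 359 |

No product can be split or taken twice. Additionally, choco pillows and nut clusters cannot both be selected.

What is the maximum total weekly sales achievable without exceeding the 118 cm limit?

1595

Taking oat clusters + barley squares + nut clusters: 113 cm used, 1595 in weekly sales.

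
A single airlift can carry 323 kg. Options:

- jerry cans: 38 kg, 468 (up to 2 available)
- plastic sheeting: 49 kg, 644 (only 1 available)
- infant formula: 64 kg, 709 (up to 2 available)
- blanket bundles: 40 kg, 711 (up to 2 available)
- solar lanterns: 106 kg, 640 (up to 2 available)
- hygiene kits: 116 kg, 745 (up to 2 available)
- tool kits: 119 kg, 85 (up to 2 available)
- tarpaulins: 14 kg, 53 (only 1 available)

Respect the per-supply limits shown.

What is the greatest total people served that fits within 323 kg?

Ranking by ratio (people served/kg): blanket bundles 17.77, plastic sheeting 13.14, jerry cans 12.32, infant formula 11.08.
Taking the top-ratio supplies first gives 2×jerry cans + plastic sheeting + infant formula + 2×blanket bundles + tarpaulins for 3764 (283 kg).
Replace jerry cans with infant formula: the trade gains 241 net, giving 4005 at 309 kg.
No other feasible combination exceeds 4005.

4005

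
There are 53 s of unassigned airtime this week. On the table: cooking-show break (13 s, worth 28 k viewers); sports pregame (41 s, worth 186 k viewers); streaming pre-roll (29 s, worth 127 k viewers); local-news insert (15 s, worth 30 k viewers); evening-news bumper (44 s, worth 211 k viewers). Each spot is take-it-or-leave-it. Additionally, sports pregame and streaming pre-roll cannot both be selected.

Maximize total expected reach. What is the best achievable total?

By expected reach per s: evening-news bumper 4.80, sports pregame 4.54, streaming pre-roll 4.38 lead.
The ratio ordering already packs tightly: evening-news bumper, 44 s, 211.
That's the maximum — no feasible swap from here does better than 211.

211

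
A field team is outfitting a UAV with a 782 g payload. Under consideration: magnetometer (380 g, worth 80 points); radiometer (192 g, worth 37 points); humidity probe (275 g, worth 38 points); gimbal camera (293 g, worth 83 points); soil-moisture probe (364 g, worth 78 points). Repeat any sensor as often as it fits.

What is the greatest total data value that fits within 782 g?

Density check — gimbal camera 0.28, soil-moisture probe 0.21, magnetometer 0.21, radiometer 0.19 are the best per g.
Best packing: radiometer + 2×gimbal camera — 778 g, 203 total.
That's the maximum — no swap from here does better than 203.

203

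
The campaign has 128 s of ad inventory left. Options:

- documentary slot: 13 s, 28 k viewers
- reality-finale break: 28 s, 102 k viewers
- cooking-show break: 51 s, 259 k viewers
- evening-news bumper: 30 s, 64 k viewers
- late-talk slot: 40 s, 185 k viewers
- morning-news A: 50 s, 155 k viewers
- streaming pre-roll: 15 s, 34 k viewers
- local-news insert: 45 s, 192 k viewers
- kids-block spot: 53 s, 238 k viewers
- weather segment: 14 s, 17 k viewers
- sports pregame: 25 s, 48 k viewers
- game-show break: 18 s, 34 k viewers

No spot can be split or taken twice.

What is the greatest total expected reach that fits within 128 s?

553

Taking the top-ratio spots first gives reality-finale break + cooking-show break + late-talk slot for 546 (119 s).
Replace late-talk slot with local-news insert: the trade gains 7 net, giving 553 at 124 s.
The closest alternative, reality-finale break + cooking-show break + late-talk slot, reaches only 546.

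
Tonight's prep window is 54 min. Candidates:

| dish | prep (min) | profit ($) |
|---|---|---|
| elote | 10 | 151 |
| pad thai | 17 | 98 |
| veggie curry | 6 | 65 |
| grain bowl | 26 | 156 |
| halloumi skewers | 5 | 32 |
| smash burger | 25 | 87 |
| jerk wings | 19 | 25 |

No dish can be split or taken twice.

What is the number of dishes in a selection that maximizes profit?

3

The maximum profit within 54 min is 405.
elote + pad thai + grain bowl hits 405 at 53 min.
All optima have 3 dishes.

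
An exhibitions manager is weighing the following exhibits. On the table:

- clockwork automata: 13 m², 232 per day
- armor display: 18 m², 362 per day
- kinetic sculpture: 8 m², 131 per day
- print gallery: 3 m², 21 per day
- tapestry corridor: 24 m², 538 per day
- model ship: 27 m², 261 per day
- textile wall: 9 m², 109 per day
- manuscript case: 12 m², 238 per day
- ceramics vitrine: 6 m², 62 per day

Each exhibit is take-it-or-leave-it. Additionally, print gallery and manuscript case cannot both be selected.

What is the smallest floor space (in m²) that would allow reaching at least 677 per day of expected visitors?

Look for the lowest-floor combination reaching 677.
kinetic sculpture + print gallery + tapestry corridor reaches 690 using 35 m².
Below 35 m² the best achievable stays under 677.

35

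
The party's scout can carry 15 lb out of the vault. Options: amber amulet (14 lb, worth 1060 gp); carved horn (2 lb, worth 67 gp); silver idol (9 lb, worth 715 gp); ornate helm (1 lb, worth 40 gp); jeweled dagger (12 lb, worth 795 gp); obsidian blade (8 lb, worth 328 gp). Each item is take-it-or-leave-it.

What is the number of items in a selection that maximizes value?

2

The maximum value within 15 lb is 1100.
For example amber amulet + ornate helm achieves it, using 15 lb.
Every optimal selection uses 2 items.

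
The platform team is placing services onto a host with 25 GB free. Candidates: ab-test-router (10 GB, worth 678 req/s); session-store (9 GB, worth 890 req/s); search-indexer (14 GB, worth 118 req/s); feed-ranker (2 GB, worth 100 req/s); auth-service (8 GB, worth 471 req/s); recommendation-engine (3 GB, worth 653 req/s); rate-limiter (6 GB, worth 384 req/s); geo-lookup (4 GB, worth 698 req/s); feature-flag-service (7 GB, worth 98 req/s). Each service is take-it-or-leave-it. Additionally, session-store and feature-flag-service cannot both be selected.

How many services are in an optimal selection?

5

The maximum throughput within 25 GB is 2725.
One optimal bundle: session-store + feed-ranker + recommendation-engine + rate-limiter + geo-lookup (24 GB).
Every optimal selection uses 5 services.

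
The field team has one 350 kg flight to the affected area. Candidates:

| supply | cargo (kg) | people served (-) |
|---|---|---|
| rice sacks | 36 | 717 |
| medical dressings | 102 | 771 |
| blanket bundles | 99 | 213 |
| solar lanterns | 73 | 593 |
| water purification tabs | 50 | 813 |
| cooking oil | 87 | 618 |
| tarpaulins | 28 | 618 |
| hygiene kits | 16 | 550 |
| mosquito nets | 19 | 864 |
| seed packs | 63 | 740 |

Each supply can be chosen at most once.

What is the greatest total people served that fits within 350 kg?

A density-first pass picks rice sacks + solar lanterns + water purification tabs + tarpaulins + hygiene kits + mosquito nets + seed packs — 4895 at 285 kg.
Replace solar lanterns with medical dressings: the trade gains 178 net, giving 5073 at 314 kg.
The closest alternative, rice sacks + medical dressings + water purification tabs + cooking oil + tarpaulins + hygiene kits + mosquito nets, reaches only 4951.

5073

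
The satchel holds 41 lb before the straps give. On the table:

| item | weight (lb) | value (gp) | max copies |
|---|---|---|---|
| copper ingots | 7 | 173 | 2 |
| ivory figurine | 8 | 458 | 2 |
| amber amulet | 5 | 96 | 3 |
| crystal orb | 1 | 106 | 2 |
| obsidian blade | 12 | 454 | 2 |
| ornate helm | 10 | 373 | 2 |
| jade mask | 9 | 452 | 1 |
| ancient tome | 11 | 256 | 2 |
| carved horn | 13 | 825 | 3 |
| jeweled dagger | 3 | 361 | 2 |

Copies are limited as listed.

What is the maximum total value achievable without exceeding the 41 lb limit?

2936

Taking the top-ratio items first gives copper ingots + 2×crystal orb + 2×carved horn + 2×jeweled dagger for 2757 (41 lb).
Dropping copper ingots and crystal orb frees 8 lb; slotting in ivory figurine (8 lb) lifts the total to 2936 at 41 lb.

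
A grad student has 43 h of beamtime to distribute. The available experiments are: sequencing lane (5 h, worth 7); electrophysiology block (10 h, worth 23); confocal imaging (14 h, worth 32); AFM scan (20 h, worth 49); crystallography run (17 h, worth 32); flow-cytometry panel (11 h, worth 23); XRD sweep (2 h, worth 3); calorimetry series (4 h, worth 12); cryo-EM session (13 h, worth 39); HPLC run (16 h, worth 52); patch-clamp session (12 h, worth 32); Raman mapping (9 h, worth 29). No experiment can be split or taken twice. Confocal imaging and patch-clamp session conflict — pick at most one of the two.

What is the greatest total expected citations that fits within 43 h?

132

The ratio ordering already packs tightly: calorimetry series + cryo-EM session + HPLC run + Raman mapping, 42 h, 132.
The closest alternative, XRD sweep + calorimetry series + HPLC run + patch-clamp session + Raman mapping, reaches only 128.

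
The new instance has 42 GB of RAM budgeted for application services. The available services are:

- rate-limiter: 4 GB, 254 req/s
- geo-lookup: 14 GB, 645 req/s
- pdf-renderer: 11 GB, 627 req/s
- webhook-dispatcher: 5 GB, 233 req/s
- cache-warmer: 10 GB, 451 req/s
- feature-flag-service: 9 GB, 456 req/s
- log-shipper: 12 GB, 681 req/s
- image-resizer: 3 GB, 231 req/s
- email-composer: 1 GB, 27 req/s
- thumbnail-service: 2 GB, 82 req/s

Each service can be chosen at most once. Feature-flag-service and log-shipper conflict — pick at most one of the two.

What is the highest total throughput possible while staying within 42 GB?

2326

Taking rate-limiter + pdf-renderer + cache-warmer + log-shipper + image-resizer + thumbnail-service: 42 GB used, 2326 in throughput.
Next best is rate-limiter + pdf-renderer + cache-warmer + log-shipper + image-resizer + email-composer at 2271 (41 GB) — short by 55.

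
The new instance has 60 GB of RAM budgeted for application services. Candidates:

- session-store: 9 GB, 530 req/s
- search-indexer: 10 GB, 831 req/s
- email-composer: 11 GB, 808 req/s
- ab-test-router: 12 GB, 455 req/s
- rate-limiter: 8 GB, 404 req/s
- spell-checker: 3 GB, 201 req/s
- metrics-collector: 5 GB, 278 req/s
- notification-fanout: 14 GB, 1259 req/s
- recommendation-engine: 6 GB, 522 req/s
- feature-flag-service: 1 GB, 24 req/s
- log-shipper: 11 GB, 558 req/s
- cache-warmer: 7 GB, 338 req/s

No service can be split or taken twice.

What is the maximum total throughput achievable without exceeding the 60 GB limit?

4489

Filling by ratio: session-store + search-indexer + email-composer + spell-checker + metrics-collector + notification-fanout + recommendation-engine + feature-flag-service for 4453, with 1 GB left unused.
The 6 GB tied up in metrics-collector and feature-flag-service is better spent on cache-warmer — total rises to 4489 (60 GB).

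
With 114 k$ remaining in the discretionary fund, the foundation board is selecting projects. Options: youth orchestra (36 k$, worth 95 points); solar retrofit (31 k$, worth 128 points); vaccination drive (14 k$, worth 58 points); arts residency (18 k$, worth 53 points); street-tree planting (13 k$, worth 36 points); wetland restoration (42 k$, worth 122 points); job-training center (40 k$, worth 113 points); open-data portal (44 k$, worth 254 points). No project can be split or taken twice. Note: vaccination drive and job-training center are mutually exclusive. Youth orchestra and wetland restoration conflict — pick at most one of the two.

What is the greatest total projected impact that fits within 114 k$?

493

The ratio ordering already packs tightly: solar retrofit + vaccination drive + arts residency + open-data portal, 107 k$, 493.
Runner-up youth orchestra + solar retrofit + open-data portal tops out at 477.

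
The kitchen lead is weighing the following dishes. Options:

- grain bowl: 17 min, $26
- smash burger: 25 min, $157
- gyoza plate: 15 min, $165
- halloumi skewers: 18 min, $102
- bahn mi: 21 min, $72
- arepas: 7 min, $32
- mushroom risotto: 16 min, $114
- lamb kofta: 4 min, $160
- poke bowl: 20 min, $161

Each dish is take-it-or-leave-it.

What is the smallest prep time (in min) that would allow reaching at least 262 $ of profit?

19

Minimise min subject to total profit ≥ 262.
gyoza plate + lamb kofta reaches 325 using 19 min.
Below 19 min the best achievable stays under 262.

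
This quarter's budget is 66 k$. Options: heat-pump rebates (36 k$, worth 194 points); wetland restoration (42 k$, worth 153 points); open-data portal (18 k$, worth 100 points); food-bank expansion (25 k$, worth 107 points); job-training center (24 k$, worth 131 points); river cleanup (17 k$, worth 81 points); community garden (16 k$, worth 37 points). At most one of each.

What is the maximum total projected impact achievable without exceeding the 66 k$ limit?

325

Taking the top-ratio projects first gives open-data portal + job-training center + river cleanup for 312 (59 k$).
The 35 k$ tied up in open-data portal and river cleanup is better spent on heat-pump rebates — total rises to 325 (60 k$).
Runner-up food-bank expansion + job-training center + river cleanup tops out at 319.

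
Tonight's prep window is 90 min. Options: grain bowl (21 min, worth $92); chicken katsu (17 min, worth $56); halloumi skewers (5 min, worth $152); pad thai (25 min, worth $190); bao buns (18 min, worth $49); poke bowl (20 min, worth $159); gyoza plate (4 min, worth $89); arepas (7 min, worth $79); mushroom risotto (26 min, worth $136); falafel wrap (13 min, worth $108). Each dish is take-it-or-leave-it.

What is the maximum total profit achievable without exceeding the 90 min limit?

Filling by ratio: halloumi skewers + pad thai + poke bowl + gyoza plate + arepas + falafel wrap for 777, with 16 min left unused.
Dropping falafel wrap frees 13 min; slotting in mushroom risotto (26 min) lifts the total to 805 at 87 min.
The closest alternative, grain bowl + halloumi skewers + pad thai + poke bowl + gyoza plate + falafel wrap, reaches only 790.

805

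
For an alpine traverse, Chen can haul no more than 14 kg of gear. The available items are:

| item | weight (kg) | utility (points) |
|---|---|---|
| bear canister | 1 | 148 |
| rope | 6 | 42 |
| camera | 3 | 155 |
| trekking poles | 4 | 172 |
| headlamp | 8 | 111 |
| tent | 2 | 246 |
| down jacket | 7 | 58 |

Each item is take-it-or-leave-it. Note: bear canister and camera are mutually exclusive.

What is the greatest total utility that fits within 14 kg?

624

Ranking by ratio (utility/kg): bear canister 148.00, tent 123.00, camera 51.67, trekking poles 43.00.
Taking bear canister + trekking poles + tent + down jacket: 14 kg used, 624 in utility.
Every other selection either busts 14 kg or breaks a pairing rule or fails to beat 624.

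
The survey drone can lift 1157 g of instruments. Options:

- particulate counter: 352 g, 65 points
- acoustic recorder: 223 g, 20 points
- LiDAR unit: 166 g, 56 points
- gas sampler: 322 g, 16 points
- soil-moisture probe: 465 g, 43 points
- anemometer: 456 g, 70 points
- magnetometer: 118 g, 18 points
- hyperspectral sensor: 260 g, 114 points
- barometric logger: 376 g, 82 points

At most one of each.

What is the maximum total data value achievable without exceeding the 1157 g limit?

317

Taking particulate counter + LiDAR unit + hyperspectral sensor + barometric logger: 1154 g used, 317 in data value.
Runner-up acoustic recorder + LiDAR unit + magnetometer + hyperspectral sensor + barometric logger tops out at 290.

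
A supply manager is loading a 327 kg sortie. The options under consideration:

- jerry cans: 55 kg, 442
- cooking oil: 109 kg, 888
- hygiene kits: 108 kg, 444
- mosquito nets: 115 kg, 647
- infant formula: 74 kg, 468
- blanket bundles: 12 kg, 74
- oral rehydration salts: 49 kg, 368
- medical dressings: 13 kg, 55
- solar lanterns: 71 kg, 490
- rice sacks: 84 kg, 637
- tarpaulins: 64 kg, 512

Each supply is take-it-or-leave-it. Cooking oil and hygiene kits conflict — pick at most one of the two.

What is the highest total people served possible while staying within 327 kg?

2553

By people served per kg: cooking oil 8.15, jerry cans 8.04, tarpaulins 8.00, rice sacks 7.58 lead.
The ratio ordering already packs tightly: jerry cans + cooking oil + blanket bundles + rice sacks + tarpaulins, 324 kg, 2553.
No other feasible combination exceeds 2553.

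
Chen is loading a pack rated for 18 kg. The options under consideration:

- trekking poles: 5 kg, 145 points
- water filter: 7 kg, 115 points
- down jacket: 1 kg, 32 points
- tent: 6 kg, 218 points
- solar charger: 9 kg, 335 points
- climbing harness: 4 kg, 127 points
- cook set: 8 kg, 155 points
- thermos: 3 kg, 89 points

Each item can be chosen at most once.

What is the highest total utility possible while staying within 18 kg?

642

The ratio heuristic lands on down jacket + tent + solar charger (585) but leaves 2 kg idle.
Dropping down jacket frees 1 kg; slotting in thermos (3 kg) lifts the total to 642 at 18 kg.
Runner-up trekking poles + solar charger + climbing harness tops out at 607.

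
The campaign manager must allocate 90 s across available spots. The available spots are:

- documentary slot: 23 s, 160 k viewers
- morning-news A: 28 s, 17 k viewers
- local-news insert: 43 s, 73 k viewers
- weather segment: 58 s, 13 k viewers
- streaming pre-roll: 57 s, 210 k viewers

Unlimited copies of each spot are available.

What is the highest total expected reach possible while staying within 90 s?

By expected reach per s: documentary slot 6.96, streaming pre-roll 3.68, local-news insert 1.70 lead.
3×documentary slot uses 69 of the 90 s and totals 480.

480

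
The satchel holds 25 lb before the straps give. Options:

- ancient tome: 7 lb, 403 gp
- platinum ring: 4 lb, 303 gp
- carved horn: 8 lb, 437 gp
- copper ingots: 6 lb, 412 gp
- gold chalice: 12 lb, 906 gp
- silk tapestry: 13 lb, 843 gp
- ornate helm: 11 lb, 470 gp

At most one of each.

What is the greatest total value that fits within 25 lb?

1749

Greedy by ratio would take platinum ring + copper ingots + gold chalice: 22 lb used, total 1621.
Replace platinum ring and copper ingots with silk tapestry: the trade gains 128 net, giving 1749 at 25 lb.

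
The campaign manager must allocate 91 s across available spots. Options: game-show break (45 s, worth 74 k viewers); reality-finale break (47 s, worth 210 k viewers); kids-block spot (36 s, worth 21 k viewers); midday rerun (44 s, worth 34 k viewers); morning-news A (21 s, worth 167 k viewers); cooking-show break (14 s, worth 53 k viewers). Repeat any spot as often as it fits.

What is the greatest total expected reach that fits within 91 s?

668

Best packing: 4×morning-news A — 84 s, 668 total.
The spare 7 s is too small for any remaining spot, and no exchange beats 668.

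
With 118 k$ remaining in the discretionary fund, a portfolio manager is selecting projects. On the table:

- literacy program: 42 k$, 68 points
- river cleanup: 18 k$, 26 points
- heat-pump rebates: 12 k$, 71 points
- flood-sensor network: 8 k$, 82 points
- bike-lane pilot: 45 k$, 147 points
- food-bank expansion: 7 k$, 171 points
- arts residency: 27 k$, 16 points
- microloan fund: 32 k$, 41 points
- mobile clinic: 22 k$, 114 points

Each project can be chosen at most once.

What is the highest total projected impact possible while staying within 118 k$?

611

Best packing: river cleanup + heat-pump rebates + flood-sensor network + bike-lane pilot + food-bank expansion + mobile clinic — 112 k$, 611 total.
Every other selection either busts 118 k$ or fails to beat 611.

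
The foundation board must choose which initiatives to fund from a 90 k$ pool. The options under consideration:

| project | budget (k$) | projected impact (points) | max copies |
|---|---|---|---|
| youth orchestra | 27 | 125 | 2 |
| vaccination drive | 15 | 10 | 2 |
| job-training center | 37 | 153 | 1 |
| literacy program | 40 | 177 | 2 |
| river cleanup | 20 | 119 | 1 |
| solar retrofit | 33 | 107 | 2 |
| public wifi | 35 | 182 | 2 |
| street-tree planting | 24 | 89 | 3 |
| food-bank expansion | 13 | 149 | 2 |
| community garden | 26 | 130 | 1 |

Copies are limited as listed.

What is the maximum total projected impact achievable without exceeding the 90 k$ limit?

610

Greedy by ratio would take river cleanup + public wifi + 2×food-bank expansion: 81 k$ used, total 599.
The 20 k$ tied up in river cleanup is better spent on community garden — total rises to 610 (87 k$).
That's the maximum — no swap from here does better than 610.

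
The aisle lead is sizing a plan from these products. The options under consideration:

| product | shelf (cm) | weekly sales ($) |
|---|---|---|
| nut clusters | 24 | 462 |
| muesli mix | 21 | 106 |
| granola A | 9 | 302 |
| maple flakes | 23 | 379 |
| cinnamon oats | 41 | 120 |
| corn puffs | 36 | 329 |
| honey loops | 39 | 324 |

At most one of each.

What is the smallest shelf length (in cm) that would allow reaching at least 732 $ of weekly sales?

33

Need the lightest bundle worth ≥ 732.
Taking nut clusters + granola A gives 764 (≥ 732) for 33 cm.
Below 33 cm the best achievable stays under 732.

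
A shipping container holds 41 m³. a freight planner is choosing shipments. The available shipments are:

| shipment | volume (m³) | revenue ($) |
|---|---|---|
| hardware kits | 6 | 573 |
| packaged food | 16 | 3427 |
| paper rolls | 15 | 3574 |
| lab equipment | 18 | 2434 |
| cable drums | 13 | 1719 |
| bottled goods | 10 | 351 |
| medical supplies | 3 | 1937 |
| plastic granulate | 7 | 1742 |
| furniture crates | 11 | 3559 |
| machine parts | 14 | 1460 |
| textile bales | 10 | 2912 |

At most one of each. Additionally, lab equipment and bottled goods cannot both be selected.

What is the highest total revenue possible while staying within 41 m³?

11982

A density-first pass picks hardware kits + medical supplies + plastic granulate + furniture crates + textile bales — 10723 at 37 m³.
Dropping hardware kits and plastic granulate frees 13 m³; slotting in paper rolls (15 m³) lifts the total to 11982 at 39 m³.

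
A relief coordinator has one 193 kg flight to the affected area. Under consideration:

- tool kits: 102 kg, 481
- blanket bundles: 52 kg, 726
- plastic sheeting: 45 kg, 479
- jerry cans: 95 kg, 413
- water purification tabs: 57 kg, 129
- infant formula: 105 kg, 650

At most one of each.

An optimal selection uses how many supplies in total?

3

Optimal total is 1618.
One optimal bundle: blanket bundles + plastic sheeting + jerry cans (192 kg).
Any selection reaching 1618 contains exactly 3 supplies.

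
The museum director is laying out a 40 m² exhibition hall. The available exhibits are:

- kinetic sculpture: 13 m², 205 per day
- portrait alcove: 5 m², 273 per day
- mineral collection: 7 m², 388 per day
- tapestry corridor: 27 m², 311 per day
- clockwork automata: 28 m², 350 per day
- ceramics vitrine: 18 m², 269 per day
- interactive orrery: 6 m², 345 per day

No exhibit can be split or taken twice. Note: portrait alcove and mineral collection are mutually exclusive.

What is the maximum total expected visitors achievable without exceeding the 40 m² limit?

Best packing: mineral collection + tapestry corridor + interactive orrery — 40 m², 1044 total.
The closest alternative, mineral collection + ceramics vitrine + interactive orrery, reaches only 1002.

1044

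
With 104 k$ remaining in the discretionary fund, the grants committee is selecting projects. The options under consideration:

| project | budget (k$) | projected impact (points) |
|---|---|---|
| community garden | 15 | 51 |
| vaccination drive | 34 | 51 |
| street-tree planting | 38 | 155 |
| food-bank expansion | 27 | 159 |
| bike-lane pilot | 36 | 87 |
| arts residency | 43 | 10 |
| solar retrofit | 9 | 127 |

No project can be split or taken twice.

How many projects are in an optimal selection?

4

The maximum projected impact within 104 k$ is 492.
One optimal bundle: community garden + street-tree planting + food-bank expansion + solar retrofit (89 k$).
All optima have 4 projects.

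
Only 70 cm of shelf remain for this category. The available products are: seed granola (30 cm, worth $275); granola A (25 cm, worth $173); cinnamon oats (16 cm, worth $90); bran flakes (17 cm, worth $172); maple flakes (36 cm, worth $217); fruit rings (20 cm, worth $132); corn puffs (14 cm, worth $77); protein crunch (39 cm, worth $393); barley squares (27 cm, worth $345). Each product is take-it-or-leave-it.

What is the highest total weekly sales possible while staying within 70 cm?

Filling by ratio: granola A + bran flakes + barley squares for 690, with 1 cm left unused.
Replace granola A and bran flakes with protein crunch: the trade gains 48 net, giving 738 at 66 cm.
Every other selection either busts 70 cm or fails to beat 738.

738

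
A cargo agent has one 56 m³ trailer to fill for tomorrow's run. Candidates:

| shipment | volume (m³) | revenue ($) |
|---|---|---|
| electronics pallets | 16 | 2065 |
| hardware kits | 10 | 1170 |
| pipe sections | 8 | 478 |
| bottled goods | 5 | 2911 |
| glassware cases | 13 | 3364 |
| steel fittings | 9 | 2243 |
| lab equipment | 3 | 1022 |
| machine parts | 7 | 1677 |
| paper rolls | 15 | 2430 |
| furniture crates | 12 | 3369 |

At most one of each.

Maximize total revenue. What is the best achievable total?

14773

Filling by ratio: bottled goods + glassware cases + steel fittings + lab equipment + machine parts + furniture crates for 14586, with 7 m³ left unused.
The 9 m³ tied up in steel fittings is better spent on paper rolls — total rises to 14773 (55 m³).
Next best is hardware kits + bottled goods + glassware cases + steel fittings + machine parts + furniture crates at 14734 (56 m³) — short by 39.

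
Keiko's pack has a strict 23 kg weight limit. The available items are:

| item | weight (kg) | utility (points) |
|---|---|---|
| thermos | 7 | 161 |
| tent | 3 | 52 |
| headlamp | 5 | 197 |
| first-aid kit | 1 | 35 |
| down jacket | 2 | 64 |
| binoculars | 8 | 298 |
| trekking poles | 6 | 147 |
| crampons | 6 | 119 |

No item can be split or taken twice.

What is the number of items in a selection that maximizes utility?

The maximum utility within 23 kg is 755.
thermos + headlamp + first-aid kit + down jacket + binoculars hits 755 at 23 kg.
All optima have 5 items.

5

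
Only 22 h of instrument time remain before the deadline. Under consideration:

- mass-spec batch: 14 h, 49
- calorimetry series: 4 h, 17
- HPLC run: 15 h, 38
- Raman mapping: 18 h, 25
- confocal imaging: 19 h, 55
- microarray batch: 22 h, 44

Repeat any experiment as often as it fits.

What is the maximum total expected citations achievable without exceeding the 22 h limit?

Best packing: 5×calorimetry series — 20 h, 85 total.
The spare 2 h is too small for any remaining experiment, and no exchange beats 85.

85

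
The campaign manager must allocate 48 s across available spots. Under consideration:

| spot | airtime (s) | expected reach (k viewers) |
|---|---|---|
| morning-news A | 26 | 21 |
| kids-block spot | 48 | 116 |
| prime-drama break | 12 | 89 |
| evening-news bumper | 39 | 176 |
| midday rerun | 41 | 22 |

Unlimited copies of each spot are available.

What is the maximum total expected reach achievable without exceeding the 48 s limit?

Best packing: 4×prime-drama break — 48 s, 356 total.

356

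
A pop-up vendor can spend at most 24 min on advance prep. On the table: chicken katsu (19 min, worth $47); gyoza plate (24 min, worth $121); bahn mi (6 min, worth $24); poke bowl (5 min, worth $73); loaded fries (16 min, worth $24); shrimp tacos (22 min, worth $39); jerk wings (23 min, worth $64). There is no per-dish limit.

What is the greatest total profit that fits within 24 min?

By profit per min: poke bowl 14.60, gyoza plate 5.04, bahn mi 4.00 lead.
The ratio ordering already packs tightly: 4×poke bowl, 20 min, 292.
Nothing else within 24 min beats 292.

292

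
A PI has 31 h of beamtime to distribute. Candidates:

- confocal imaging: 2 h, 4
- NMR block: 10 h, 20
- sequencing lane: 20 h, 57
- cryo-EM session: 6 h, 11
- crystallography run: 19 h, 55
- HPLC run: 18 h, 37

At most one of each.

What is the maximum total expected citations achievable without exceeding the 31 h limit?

79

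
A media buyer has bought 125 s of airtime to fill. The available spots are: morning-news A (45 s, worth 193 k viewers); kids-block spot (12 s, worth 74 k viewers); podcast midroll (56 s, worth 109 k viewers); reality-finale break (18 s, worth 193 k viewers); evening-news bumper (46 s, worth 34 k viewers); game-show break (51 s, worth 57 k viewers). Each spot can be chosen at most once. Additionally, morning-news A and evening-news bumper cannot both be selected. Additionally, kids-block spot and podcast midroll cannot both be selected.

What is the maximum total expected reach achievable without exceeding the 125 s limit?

495

Morning-news A + podcast midroll + reality-finale break uses 119 of the 125 s and totals 495.
No other feasible combination exceeds 495.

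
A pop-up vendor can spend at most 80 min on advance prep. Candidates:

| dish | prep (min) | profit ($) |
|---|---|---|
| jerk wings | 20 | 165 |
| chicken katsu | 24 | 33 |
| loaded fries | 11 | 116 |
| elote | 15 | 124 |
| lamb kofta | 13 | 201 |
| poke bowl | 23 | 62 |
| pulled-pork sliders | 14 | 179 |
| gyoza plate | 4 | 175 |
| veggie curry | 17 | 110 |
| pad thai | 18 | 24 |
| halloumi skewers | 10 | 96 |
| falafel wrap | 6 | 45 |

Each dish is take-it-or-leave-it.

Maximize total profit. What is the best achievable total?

977

Filling by ratio: loaded fries + elote + lamb kofta + pulled-pork sliders + gyoza plate + halloumi skewers + falafel wrap for 936, with 7 min left unused.
The 15 min tied up in elote is better spent on jerk wings — total rises to 977 (78 min).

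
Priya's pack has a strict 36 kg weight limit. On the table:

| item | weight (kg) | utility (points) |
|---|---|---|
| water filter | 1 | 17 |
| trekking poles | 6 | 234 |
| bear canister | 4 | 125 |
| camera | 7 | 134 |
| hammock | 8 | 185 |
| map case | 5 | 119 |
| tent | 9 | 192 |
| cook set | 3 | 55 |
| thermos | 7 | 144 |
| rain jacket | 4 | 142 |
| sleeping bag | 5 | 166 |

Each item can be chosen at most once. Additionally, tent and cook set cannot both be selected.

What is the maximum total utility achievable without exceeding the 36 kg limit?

Density check — trekking poles 39.00, rain jacket 35.50, sleeping bag 33.20, bear canister 31.25 are the best per kg.
A density-first pass picks water filter + trekking poles + bear canister + hammock + map case + cook set + rain jacket + sleeping bag — 1043 at 36 kg.
The 9 kg tied up in water filter and map case and cook set is better spent on tent — total rises to 1044 (36 kg).
Runner-up water filter + trekking poles + bear canister + hammock + map case + cook set + rain jacket + sleeping bag tops out at 1043.

1044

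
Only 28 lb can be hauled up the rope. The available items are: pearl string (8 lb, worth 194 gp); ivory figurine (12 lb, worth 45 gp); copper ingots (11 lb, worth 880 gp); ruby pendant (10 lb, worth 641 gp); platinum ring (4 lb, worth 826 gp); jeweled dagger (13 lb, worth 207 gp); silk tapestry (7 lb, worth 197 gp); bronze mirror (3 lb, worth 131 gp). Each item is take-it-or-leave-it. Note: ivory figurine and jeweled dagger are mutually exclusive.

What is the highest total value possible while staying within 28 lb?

The ratio ordering already packs tightly: copper ingots + ruby pendant + platinum ring + bronze mirror, 28 lb, 2478.
The closest alternative, copper ingots + ruby pendant + platinum ring, reaches only 2347.

2478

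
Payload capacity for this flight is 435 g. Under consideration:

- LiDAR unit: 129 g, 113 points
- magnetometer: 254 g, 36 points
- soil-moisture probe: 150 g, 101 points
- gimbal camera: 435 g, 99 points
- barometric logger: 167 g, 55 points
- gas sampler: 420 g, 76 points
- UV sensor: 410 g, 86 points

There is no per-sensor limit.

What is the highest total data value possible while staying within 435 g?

Ranking by ratio (data value/g): LiDAR unit 0.88, soil-moisture probe 0.67, barometric logger 0.33, gimbal camera 0.23.
3×LiDAR unit uses 387 of the 435 g and totals 339.
The spare 48 g is too small for any remaining sensor, and no exchange beats 339.

339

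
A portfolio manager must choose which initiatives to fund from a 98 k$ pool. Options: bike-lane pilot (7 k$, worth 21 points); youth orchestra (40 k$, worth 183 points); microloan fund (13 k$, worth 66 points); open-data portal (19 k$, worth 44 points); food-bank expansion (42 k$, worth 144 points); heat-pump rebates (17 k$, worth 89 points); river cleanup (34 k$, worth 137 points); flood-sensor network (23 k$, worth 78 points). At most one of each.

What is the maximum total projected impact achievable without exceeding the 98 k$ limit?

430

Ranking by ratio (projected impact/k$): heat-pump rebates 5.24, microloan fund 5.08, youth orchestra 4.58.
Greedy by ratio would take youth orchestra + microloan fund + heat-pump rebates + flood-sensor network: 93 k$ used, total 416.
Dropping microloan fund and flood-sensor network frees 36 k$; slotting in bike-lane pilot + river cleanup (41 k$) lifts the total to 430 at 98 k$.
Runner-up youth orchestra + microloan fund + heat-pump rebates + flood-sensor network tops out at 416.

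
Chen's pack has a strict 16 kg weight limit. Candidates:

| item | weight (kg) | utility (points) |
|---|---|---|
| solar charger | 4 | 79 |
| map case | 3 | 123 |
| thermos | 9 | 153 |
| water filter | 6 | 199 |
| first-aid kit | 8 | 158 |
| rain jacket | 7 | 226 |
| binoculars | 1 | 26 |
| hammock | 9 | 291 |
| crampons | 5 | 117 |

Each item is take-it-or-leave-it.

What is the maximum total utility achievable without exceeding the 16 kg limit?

548

Map case + water filter + rain jacket uses 16 of the 16 kg and totals 548.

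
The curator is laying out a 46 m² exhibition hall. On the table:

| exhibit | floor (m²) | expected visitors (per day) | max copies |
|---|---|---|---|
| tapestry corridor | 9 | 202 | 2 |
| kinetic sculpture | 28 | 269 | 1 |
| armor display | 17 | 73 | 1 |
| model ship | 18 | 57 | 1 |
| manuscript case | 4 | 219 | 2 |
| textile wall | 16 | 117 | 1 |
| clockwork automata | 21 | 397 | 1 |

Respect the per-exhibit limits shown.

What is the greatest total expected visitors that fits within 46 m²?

1037

Taking the top-ratio exhibits first gives 2×tapestry corridor + 2×manuscript case + textile wall for 959 (42 m²).
The 25 m² tied up in tapestry corridor and textile wall is better spent on clockwork automata — total rises to 1037 (38 m²).
That's the maximum — no swap from here does better than 1037.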